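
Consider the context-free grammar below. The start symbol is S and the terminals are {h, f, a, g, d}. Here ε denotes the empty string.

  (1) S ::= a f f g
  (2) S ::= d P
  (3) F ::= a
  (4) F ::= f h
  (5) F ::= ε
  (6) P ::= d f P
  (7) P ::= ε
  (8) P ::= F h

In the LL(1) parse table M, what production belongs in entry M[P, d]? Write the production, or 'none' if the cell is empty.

FIRST(S): from S::=a f f g we get {a}; from S::=d P we get {d}. So FIRST(S) = {a, d}.
FIRST(F): from F::=a we get {a}; from F::=f h we get {f}; from F::=ε we get {ε}. So FIRST(F) = {ε, a, f}.
FIRST(P): from P::=d f P we get {d}; from P::=ε we get {ε}; from P::=F h we get {a, f, h}. So FIRST(P) = {ε, a, d, f, h}.
FOLLOW(S) includes $ since S is the start symbol.
FOLLOW(S): S appears on no right-hand side. Thus FOLLOW(S) = {$}.
FOLLOW(P): in S::=d P, the suffix after P is empty, so FOLLOW(P) ⊇ FOLLOW(S) = {$}; in P::=d f P, the suffix after P is empty (adds nothing new). Thus FOLLOW(P) = {$}.
For P ::= d f P: FIRST(d f P) = {d}, so it goes in M[P, t] for t ∈ {d}.
For P ::= ε: FIRST(ε) = {ε}, so it goes in M[P, t] for t ∈ {}; since ε ∈ FIRST, also for every t ∈ FOLLOW(P) = {$}.
For P ::= F h: FIRST(F h) = {a, f, h}, so it goes in M[P, t] for t ∈ {a, f, h}.

P ::= d f P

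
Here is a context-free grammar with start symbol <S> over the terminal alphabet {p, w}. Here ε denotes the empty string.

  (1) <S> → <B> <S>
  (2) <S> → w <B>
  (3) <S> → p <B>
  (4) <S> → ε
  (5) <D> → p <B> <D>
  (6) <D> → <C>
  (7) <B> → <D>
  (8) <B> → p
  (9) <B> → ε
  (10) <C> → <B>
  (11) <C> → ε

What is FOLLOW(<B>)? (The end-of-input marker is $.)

{$, p, w}

FIRST(<S>) = {ε, p, w}  (via <B> <S>)
FIRST(<D>) = {ε, p}  (via <C>)
FIRST(<B>) = {ε, p}  (via <D>)
FIRST(<C>) = {ε, p}  (via <B>)
FOLLOW(<S>) includes $ since <S> is the start symbol.
FOLLOW(<S>): in <S>→<B> <S>, the suffix after <S> is empty (adds nothing new). Thus FOLLOW(<S>) = {$}.
FOLLOW(<D>): in <D>→p <B> <D>, the suffix after <D> is empty (adds nothing new); in <B>→<D>, the suffix after <D> is empty, so FOLLOW(<D>) ⊇ FOLLOW(<B>) = {$, p, w}. Thus FOLLOW(<D>) = {$, p, w}.
FOLLOW(<C>): in <D>→<C>, the suffix after <C> is empty, so FOLLOW(<C>) ⊇ FOLLOW(<D>) = {$, p, w}. Thus FOLLOW(<C>) = {$, p, w}.
FOLLOW(<B>): in <S>→<B> <S>, <B> is followed by <S> with FIRST {ε, p, w}; in <S>→<B> <S>, the suffix after <B> is nullable, so FOLLOW(<B>) ⊇ FOLLOW(<S>) = {$}; in <S>→w <B>, the suffix after <B> is empty, so FOLLOW(<B>) ⊇ FOLLOW(<S>) = {$}; in <S>→p <B>, the suffix after <B> is empty, so FOLLOW(<B>) ⊇ FOLLOW(<S>) = {$}; in <D>→p <B> <D>, <B> is followed by <D> with FIRST {ε, p}; in <D>→p <B> <D>, the suffix after <B> is nullable, so FOLLOW(<B>) ⊇ FOLLOW(<D>) = {$, p, w}; in <C>→<B>, the suffix after <B> is empty, so FOLLOW(<B>) ⊇ FOLLOW(<C>) = {$, p, w}. Thus FOLLOW(<B>) = {$, p, w}.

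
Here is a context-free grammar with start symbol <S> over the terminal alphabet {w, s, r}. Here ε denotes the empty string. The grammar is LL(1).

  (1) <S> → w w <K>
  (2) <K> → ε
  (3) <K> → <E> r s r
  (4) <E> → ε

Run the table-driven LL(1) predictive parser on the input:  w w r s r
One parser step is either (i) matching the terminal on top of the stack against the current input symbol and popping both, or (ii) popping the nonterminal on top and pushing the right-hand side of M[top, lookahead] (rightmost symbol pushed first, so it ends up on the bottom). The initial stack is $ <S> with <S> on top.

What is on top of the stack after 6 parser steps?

step 1: stack=$ <S>  input=w w r s r $  — expand <S> → w w <K>
step 2: stack=$ <K> w w  input=w w r s r $  — match w
step 3: stack=$ <K> w  input=w r s r $  — match w
step 4: stack=$ <K>  input=r s r $  — expand <K> → <E> r s r
step 5: stack=$ r s r <E>  input=r s r $  — expand <E> → ε
step 6: stack=$ r s r  input=r s r $  — match r
Stack after step 6: $ r s (top = s).

s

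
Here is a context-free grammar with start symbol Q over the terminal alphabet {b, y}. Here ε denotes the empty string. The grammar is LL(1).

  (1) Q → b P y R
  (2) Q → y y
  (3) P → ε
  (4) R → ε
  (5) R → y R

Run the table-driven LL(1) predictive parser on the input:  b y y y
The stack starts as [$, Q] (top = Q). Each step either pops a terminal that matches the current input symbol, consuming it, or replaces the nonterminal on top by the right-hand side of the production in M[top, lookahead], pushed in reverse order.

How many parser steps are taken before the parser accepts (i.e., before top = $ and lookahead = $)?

     Stack      Input      Action
  1  $ Q        b y y y $  expand Q → b P y R
  2  $ R y P b  b y y y $  match b
  3  $ R y P    y y y $    expand P → ε
  4  $ R y      y y y $    match y
  5  $ R        y y $      expand R → y R
  6  $ R y      y y $      match y
  7  $ R        y $        expand R → y R
  8  $ R y      y $        match y
  9  $ R        $          expand R → ε
Accept reached after 9 steps.

9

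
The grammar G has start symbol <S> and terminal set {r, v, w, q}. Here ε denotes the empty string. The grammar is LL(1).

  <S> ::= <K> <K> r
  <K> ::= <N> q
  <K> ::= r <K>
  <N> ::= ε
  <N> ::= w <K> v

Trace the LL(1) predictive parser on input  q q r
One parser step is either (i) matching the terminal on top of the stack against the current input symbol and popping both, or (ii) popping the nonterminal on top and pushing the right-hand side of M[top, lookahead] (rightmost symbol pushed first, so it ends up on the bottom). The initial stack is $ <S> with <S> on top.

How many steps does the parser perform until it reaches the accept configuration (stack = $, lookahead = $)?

step 1: stack=$ <S>  input=q q r $  — expand <S> ::= <K> <K> r
step 2: stack=$ r <K> <K>  input=q q r $  — expand <K> ::= <N> q
step 3: stack=$ r <K> q <N>  input=q q r $  — expand <N> ::= ε
step 4: stack=$ r <K> q  input=q q r $  — match q
step 5: stack=$ r <K>  input=q r $  — expand <K> ::= <N> q
step 6: stack=$ r q <N>  input=q r $  — expand <N> ::= ε
step 7: stack=$ r q  input=q r $  — match q
step 8: stack=$ r  input=r $  — match r
Accept reached after 8 steps.

8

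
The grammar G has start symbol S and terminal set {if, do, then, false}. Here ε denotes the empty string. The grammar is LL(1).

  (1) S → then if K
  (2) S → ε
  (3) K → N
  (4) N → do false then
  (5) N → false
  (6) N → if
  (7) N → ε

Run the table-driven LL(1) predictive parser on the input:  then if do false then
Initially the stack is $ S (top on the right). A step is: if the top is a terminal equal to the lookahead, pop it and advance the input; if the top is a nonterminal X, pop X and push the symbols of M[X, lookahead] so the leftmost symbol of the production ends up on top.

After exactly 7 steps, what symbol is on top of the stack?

step 1: stack=$ S  input=then if do false then $  — expand S → then if K
step 2: stack=$ K if then  input=then if do false then $  — match then
step 3: stack=$ K if  input=if do false then $  — match if
step 4: stack=$ K  input=do false then $  — expand K → N
step 5: stack=$ N  input=do false then $  — expand N → do false then
step 6: stack=$ then false do  input=do false then $  — match do
step 7: stack=$ then false  input=false then $  — match false
Stack after step 7: $ then (top = then).

then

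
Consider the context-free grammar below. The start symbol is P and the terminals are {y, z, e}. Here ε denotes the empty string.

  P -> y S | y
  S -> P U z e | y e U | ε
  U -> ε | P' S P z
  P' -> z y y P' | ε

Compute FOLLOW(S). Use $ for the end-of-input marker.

FIRST(P): from P->y S we get {y}; from P->y we get {y}. So FIRST(P) = {y}.
FIRST(P'): from P'->z y y P' we get {z}; from P'->ε we get {ε}. So FIRST(P') = {ε, z}.
FIRST(S): from S->P U z e we get {y}; from S->y e U we get {y}; from S->ε we get {ε}. So FIRST(S) = {ε, y}.
FIRST(U): from U->ε we get {ε}; from U->P' S P z we get {y, z}. So FIRST(U) = {ε, y, z}.
FOLLOW(P) includes $ since P is the start symbol.
FOLLOW(P): in S->P U z e, P is followed by U z e with FIRST {y, z}; in U->P' S P z, P is followed by z with FIRST {z}. Thus FOLLOW(P) = {$, y, z}.
FOLLOW(S): in P->y S, the suffix after S is empty, so FOLLOW(S) ⊇ FOLLOW(P) = {$, y, z}; in U->P' S P z, S is followed by P z with FIRST {y}. Thus FOLLOW(S) = {$, y, z}.
FOLLOW(U): in S->P U z e, U is followed by z e with FIRST {z}; in S->y e U, the suffix after U is empty, so FOLLOW(U) ⊇ FOLLOW(S) = {$, y, z}. Thus FOLLOW(U) = {$, y, z}.
FOLLOW(P'): in U->P' S P z, P' is followed by S P z with FIRST {y}; in P'->z y y P', the suffix after P' is empty (adds nothing new). Thus FOLLOW(P') = {y}.

{$, y, z}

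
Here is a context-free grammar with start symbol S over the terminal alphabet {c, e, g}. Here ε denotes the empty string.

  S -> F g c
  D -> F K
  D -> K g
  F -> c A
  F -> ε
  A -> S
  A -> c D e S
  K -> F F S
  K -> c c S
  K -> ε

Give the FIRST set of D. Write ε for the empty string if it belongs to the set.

{ε, c, g}

FIRST(F): from F->c A we get {c}; from F->ε we get {ε}. So FIRST(F) = {ε, c}.
FIRST(S): from S->F g c we get {c, g}. So FIRST(S) = {c, g}.
FIRST(A): from A->S we get {c, g}; from A->c D e S we get {c}. So FIRST(A) = {c, g}.
FIRST(K): from K->F F S we get {c, g}; from K->c c S we get {c}; from K->ε we get {ε}. So FIRST(K) = {ε, c, g}.
FIRST(D): from D->F K we get {ε, c, g}; from D->K g we get {c, g}. So FIRST(D) = {ε, c, g}.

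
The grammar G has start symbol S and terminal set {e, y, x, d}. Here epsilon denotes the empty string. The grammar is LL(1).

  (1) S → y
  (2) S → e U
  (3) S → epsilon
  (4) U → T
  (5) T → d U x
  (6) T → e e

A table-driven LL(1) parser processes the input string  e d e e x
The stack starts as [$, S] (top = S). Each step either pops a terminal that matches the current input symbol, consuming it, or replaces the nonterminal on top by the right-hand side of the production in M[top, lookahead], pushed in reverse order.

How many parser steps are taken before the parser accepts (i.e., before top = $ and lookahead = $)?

10

step 1: stack=$ S  input=e d e e x $  — expand S → e U
step 2: stack=$ U e  input=e d e e x $  — match e
step 3: stack=$ U  input=d e e x $  — expand U → T
step 4: stack=$ T  input=d e e x $  — expand T → d U x
step 5: stack=$ x U d  input=d e e x $  — match d
step 6: stack=$ x U  input=e e x $  — expand U → T
step 7: stack=$ x T  input=e e x $  — expand T → e e
step 8: stack=$ x e e  input=e e x $  — match e
step 9: stack=$ x e  input=e x $  — match e
step 10: stack=$ x  input=x $  — match x
Accept reached after 10 steps.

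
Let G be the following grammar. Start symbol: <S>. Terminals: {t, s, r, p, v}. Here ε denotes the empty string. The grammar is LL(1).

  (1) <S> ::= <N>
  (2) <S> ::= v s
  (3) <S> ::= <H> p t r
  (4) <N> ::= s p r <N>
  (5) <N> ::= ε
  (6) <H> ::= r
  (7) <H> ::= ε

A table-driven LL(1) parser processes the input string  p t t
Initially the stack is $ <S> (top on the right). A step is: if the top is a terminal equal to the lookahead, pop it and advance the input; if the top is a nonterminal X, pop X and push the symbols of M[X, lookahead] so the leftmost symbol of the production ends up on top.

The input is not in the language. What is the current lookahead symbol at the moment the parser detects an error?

t

step 1: stack=$ <S>  input=p t t $  — expand <S> ::= <H> p t r
step 2: stack=$ r t p <H>  input=p t t $  — expand <H> ::= ε
step 3: stack=$ r t p  input=p t t $  — match p
step 4: stack=$ r t  input=t t $  — match t
step 5: stack=$ r  input=t $  — error: top is terminal r but lookahead is t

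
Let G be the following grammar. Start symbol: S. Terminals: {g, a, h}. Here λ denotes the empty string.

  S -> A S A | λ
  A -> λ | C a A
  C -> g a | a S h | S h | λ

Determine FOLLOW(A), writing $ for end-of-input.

{$, a, g, h}

FIRST(S): from S->A S A we get {λ, a, g, h}; from S->λ we get {λ}. So FIRST(S) = {λ, a, g, h}.
FIRST(C): from C->g a we get {g}; from C->a S h we get {a}; from C->S h we get {a, g, h}; from C->λ we get {λ}. So FIRST(C) = {λ, a, g, h}.
FIRST(A): from A->λ we get {λ}; from A->C a A we get {a, g, h}. So FIRST(A) = {λ, a, g, h}.
FOLLOW(S) includes $ since S is the start symbol.
FOLLOW(S): in S->A S A, S is followed by A with FIRST {λ, a, g, h}; in S->A S A, the suffix after S is nullable (adds nothing new); in C->a S h, S is followed by h with FIRST {h}; in C->S h, S is followed by h with FIRST {h}. Thus FOLLOW(S) = {$, a, g, h}.
FOLLOW(A): in S->A S A (occurrence 1), A is followed by S A with FIRST {λ, a, g, h}; in S->A S A (occurrence 1), the suffix after A is nullable, so FOLLOW(A) ⊇ FOLLOW(S) = {$, a, g, h}; in S->A S A (occurrence 2), the suffix after A is empty, so FOLLOW(A) ⊇ FOLLOW(S) = {$, a, g, h}; in A->C a A, the suffix after A is empty (adds nothing new). Thus FOLLOW(A) = {$, a, g, h}.
FOLLOW(C): in A->C a A, C is followed by a A with FIRST {a}. Thus FOLLOW(C) = {a}.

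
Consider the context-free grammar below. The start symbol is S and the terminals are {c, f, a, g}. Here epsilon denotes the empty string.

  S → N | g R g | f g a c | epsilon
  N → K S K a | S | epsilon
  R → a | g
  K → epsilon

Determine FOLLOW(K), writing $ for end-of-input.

FIRST(R): from R→a we get {a}; from R→g we get {g}. So FIRST(R) = {a, g}.
FIRST(K): from K→epsilon we get {epsilon}. So FIRST(K) = {epsilon}.
FIRST(S): from S→N we get {epsilon, a, f, g}; from S→g R g we get {g}; from S→f g a c we get {f}; from S→epsilon we get {epsilon}. So FIRST(S) = {epsilon, a, f, g}.
FIRST(N): from N→K S K a we get {a, f, g}; from N→S we get {epsilon, a, f, g}; from N→epsilon we get {epsilon}. So FIRST(N) = {epsilon, a, f, g}.
FOLLOW(S) includes $ since S is the start symbol.
FOLLOW(R): in S→g R g, R is followed by g with FIRST {g}. Thus FOLLOW(R) = {g}.
FOLLOW(K): in N→K S K a (occurrence 1), K is followed by S K a with FIRST {a, f, g}; in N→K S K a (occurrence 2), K is followed by a with FIRST {a}. Thus FOLLOW(K) = {a, f, g}.
FOLLOW(S): in N→K S K a, S is followed by K a with FIRST {a}; in N→S, the suffix after S is empty, so FOLLOW(S) ⊇ FOLLOW(N) = {$, a}. Thus FOLLOW(S) = {$, a}.
FOLLOW(N): in S→N, the suffix after N is empty, so FOLLOW(N) ⊇ FOLLOW(S) = {$, a}. Thus FOLLOW(N) = {$, a}.

{a, f, g}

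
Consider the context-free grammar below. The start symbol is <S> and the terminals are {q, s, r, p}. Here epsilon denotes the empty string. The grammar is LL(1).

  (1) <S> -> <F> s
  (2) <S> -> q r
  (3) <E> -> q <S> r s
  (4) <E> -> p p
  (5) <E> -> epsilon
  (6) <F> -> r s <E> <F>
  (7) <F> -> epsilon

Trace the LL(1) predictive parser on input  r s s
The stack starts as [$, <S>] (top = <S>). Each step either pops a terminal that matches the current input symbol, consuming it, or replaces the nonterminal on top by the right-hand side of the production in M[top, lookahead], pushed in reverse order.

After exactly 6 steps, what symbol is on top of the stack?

s

step 1: stack=$ <S>  input=r s s $  — expand <S> -> <F> s
step 2: stack=$ s <F>  input=r s s $  — expand <F> -> r s <E> <F>
step 3: stack=$ s <F> <E> s r  input=r s s $  — match r
step 4: stack=$ s <F> <E> s  input=s s $  — match s
step 5: stack=$ s <F> <E>  input=s $  — expand <E> -> epsilon
step 6: stack=$ s <F>  input=s $  — expand <F> -> epsilon
Stack after step 6: $ s (top = s).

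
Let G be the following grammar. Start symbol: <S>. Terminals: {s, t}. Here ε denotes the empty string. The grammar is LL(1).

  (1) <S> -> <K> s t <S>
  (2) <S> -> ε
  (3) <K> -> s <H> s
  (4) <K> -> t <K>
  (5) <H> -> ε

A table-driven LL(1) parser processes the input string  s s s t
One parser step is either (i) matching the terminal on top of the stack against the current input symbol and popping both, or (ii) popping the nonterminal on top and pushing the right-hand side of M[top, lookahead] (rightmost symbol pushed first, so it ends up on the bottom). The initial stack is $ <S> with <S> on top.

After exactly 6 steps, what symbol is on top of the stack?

     Stack              Input      Action
  1  $ <S>              s s s t $  expand <S> -> <K> s t <S>
  2  $ <S> t s <K>      s s s t $  expand <K> -> s <H> s
  3  $ <S> t s s <H> s  s s s t $  match s
  4  $ <S> t s s <H>    s s t $    expand <H> -> ε
  5  $ <S> t s s        s s t $    match s
  6  $ <S> t s          s t $      match s
Stack after step 6: $ <S> t (top = t).

t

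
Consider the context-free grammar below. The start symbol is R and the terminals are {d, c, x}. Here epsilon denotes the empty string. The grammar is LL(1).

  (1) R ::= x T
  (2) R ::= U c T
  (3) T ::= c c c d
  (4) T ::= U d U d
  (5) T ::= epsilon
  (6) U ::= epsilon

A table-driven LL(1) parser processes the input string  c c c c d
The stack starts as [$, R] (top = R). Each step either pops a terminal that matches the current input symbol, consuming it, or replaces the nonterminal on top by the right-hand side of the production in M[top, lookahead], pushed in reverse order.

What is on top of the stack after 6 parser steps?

     Stack      Input        Action
  1  $ R        c c c c d $  expand R ::= U c T
  2  $ T c U    c c c c d $  expand U ::= epsilon
  3  $ T c      c c c c d $  match c
  4  $ T        c c c d $    expand T ::= c c c d
  5  $ d c c c  c c c d $    match c
  6  $ d c c    c c d $      match c
Stack after step 6: $ d c (top = c).

c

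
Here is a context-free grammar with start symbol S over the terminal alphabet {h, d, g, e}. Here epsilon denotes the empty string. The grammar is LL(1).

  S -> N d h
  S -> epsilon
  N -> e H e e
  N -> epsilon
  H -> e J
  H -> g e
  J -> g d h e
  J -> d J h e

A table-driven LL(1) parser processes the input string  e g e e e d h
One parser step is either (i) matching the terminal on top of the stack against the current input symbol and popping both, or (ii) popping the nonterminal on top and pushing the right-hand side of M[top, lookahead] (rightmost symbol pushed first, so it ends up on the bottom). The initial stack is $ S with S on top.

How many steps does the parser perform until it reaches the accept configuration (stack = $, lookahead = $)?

step 1: stack=$ S  input=e g e e e d h $  — expand S -> N d h
step 2: stack=$ h d N  input=e g e e e d h $  — expand N -> e H e e
step 3: stack=$ h d e e H e  input=e g e e e d h $  — match e
step 4: stack=$ h d e e H  input=g e e e d h $  — expand H -> g e
step 5: stack=$ h d e e e g  input=g e e e d h $  — match g
step 6: stack=$ h d e e e  input=e e e d h $  — match e
step 7: stack=$ h d e e  input=e e d h $  — match e
step 8: stack=$ h d e  input=e d h $  — match e
step 9: stack=$ h d  input=d h $  — match d
step 10: stack=$ h  input=h $  — match h
Accept reached after 10 steps.

10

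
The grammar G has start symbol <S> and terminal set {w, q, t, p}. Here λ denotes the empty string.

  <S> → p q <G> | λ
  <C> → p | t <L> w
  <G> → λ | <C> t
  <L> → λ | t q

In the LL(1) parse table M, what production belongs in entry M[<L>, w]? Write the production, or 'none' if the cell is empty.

FIRST(<S>): from <S>→p q <G> we get {p}; from <S>→λ we get {λ}. So FIRST(<S>) = {λ, p}.
FIRST(<C>): from <C>→p we get {p}; from <C>→t <L> w we get {t}. So FIRST(<C>) = {p, t}.
FIRST(<L>): from <L>→λ we get {λ}; from <L>→t q we get {t}. So FIRST(<L>) = {λ, t}.
FIRST(<G>): from <G>→λ we get {λ}; from <G>→<C> t we get {p, t}. So FIRST(<G>) = {λ, p, t}.
FOLLOW(<S>) includes $ since <S> is the start symbol.
FOLLOW(<L>): in <C>→t <L> w, <L> is followed by w with FIRST {w}. Thus FOLLOW(<L>) = {w}.
For <L> → λ: FIRST(λ) = {λ}, so it goes in M[<L>, t] for t ∈ {}; since λ ∈ FIRST, also for every t ∈ FOLLOW(<L>) = {w}.
For <L> → t q: FIRST(t q) = {t}, so it goes in M[<L>, t] for t ∈ {t}.

<L> → λ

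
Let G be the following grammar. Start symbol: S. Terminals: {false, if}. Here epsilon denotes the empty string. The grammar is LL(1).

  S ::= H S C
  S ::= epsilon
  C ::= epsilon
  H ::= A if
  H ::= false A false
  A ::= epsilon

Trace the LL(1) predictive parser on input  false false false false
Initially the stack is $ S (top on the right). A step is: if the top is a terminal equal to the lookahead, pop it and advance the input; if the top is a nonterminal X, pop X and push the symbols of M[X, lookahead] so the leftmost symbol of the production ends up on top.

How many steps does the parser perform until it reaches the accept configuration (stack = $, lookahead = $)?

13

step 1: stack=$ S  input=false false false false $  — expand S ::= H S C
step 2: stack=$ C S H  input=false false false false $  — expand H ::= false A false
step 3: stack=$ C S false A false  input=false false false false $  — match false
step 4: stack=$ C S false A  input=false false false $  — expand A ::= epsilon
step 5: stack=$ C S false  input=false false false $  — match false
step 6: stack=$ C S  input=false false $  — expand S ::= H S C
step 7: stack=$ C C S H  input=false false $  — expand H ::= false A false
step 8: stack=$ C C S false A false  input=false false $  — match false
step 9: stack=$ C C S false A  input=false $  — expand A ::= epsilon
step 10: stack=$ C C S false  input=false $  — match false
step 11: stack=$ C C S  input=$  — expand S ::= epsilon
step 12: stack=$ C C  input=$  — expand C ::= epsilon
step 13: stack=$ C  input=$  — expand C ::= epsilon
Accept reached after 13 steps.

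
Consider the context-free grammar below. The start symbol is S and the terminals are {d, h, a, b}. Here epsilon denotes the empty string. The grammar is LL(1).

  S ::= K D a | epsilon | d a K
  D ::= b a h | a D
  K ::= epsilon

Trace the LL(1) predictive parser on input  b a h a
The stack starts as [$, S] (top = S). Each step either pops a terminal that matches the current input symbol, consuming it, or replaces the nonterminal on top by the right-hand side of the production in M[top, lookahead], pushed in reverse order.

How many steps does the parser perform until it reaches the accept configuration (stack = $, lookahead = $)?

7

step 1: stack=$ S  input=b a h a $  — expand S ::= K D a
step 2: stack=$ a D K  input=b a h a $  — expand K ::= epsilon
step 3: stack=$ a D  input=b a h a $  — expand D ::= b a h
step 4: stack=$ a h a b  input=b a h a $  — match b
step 5: stack=$ a h a  input=a h a $  — match a
step 6: stack=$ a h  input=h a $  — match h
step 7: stack=$ a  input=a $  — match a
Accept reached after 7 steps.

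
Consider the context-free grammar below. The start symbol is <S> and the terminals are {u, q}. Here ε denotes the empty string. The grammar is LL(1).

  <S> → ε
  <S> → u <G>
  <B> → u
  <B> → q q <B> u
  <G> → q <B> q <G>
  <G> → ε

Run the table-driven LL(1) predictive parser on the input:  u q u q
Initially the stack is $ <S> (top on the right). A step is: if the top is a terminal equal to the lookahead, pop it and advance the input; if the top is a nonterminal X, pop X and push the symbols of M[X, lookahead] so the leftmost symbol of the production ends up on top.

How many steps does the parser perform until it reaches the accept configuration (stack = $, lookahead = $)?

8

     Stack          Input      Action
  1  $ <S>          u q u q $  expand <S> → u <G>
  2  $ <G> u        u q u q $  match u
  3  $ <G>          q u q $    expand <G> → q <B> q <G>
  4  $ <G> q <B> q  q u q $    match q
  5  $ <G> q <B>    u q $      expand <B> → u
  6  $ <G> q u      u q $      match u
  7  $ <G> q        q $        match q
  8  $ <G>          $          expand <G> → ε
Accept reached after 8 steps.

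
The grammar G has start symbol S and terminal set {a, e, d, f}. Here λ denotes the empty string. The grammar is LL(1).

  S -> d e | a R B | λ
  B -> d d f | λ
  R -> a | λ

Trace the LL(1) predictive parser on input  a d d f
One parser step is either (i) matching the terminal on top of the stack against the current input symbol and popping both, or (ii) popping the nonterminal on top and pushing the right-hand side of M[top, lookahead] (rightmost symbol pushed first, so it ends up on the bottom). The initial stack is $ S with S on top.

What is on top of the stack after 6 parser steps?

step 1: stack=$ S  input=a d d f $  — expand S -> a R B
step 2: stack=$ B R a  input=a d d f $  — match a
step 3: stack=$ B R  input=d d f $  — expand R -> λ
step 4: stack=$ B  input=d d f $  — expand B -> d d f
step 5: stack=$ f d d  input=d d f $  — match d
step 6: stack=$ f d  input=d f $  — match d
Stack after step 6: $ f (top = f).

f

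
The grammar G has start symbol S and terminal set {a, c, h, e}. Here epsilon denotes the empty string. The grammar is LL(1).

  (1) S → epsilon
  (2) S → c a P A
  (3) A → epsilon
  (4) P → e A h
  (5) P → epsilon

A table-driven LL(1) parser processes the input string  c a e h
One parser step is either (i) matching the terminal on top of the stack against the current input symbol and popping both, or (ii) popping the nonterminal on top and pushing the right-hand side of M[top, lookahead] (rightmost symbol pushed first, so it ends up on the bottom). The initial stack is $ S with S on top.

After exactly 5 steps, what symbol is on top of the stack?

     Stack      Input      Action
  1  $ S        c a e h $  expand S → c a P A
  2  $ A P a c  c a e h $  match c
  3  $ A P a    a e h $    match a
  4  $ A P      e h $      expand P → e A h
  5  $ A h A e  e h $      match e
Stack after step 5: $ A h A (top = A).

A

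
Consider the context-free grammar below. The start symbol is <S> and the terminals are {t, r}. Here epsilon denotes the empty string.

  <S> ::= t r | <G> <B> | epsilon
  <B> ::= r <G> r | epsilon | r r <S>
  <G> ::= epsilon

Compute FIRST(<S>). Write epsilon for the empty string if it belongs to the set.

{epsilon, r, t}

FIRST(<B>) = {epsilon, r}
FIRST(<G>) = {epsilon}
FIRST(<S>) = {epsilon, r, t}  (via <G> <B>)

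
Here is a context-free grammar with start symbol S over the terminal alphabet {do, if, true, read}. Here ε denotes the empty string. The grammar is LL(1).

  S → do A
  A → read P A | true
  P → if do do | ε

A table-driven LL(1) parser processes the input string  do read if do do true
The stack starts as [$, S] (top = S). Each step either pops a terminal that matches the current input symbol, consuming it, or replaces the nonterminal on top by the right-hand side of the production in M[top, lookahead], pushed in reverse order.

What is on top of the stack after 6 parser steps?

step 1: stack=$ S  input=do read if do do true $  — expand S → do A
step 2: stack=$ A do  input=do read if do do true $  — match do
step 3: stack=$ A  input=read if do do true $  — expand A → read P A
step 4: stack=$ A P read  input=read if do do true $  — match read
step 5: stack=$ A P  input=if do do true $  — expand P → if do do
step 6: stack=$ A do do if  input=if do do true $  — match if
Stack after step 6: $ A do do (top = do).

do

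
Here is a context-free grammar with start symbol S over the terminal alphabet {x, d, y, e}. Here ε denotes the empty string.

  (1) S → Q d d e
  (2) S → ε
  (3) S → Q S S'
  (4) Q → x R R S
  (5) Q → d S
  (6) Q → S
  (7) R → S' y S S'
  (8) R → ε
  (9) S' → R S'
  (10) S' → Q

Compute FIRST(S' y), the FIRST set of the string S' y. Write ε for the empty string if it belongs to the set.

FIRST(S): from S→Q d d e we get {d, x, y}; from S→ε we get {ε}; from S→Q S S' we get {ε, d, x, y}. So FIRST(S) = {ε, d, x, y}.
FIRST(Q): from Q→x R R S we get {x}; from Q→d S we get {d}; from Q→S we get {ε, d, x, y}. So FIRST(Q) = {ε, d, x, y}.
FIRST(R): from R→S' y S S' we get {d, x, y}; from R→ε we get {ε}. So FIRST(R) = {ε, d, x, y}.
FIRST(S'): from S'→R S' we get {ε, d, x, y}; from S'→Q we get {ε, d, x, y}. So FIRST(S') = {ε, d, x, y}.
FIRST(S' y): take FIRST of each symbol in turn, carrying on past any symbol whose FIRST contains ε; result {d, x, y}.

{d, x, y}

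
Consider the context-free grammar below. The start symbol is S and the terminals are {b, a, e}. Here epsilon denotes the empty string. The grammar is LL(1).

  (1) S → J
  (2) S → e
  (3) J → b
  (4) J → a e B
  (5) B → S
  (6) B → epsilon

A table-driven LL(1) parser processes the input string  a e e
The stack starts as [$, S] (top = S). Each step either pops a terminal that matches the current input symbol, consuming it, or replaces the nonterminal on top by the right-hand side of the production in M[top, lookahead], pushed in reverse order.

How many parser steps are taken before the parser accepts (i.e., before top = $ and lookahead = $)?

step 1: stack=$ S  input=a e e $  — expand S → J
step 2: stack=$ J  input=a e e $  — expand J → a e B
step 3: stack=$ B e a  input=a e e $  — match a
step 4: stack=$ B e  input=e e $  — match e
step 5: stack=$ B  input=e $  — expand B → S
step 6: stack=$ S  input=e $  — expand S → e
step 7: stack=$ e  input=e $  — match e
Accept reached after 7 steps.

7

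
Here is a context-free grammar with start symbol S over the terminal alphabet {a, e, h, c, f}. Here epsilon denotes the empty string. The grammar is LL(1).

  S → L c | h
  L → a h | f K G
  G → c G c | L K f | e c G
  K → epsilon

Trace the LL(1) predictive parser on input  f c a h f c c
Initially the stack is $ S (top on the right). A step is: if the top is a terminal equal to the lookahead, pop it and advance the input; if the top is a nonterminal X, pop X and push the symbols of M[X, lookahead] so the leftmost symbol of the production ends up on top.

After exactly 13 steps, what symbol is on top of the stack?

step 1: stack=$ S  input=f c a h f c c $  — expand S → L c
step 2: stack=$ c L  input=f c a h f c c $  — expand L → f K G
step 3: stack=$ c G K f  input=f c a h f c c $  — match f
step 4: stack=$ c G K  input=c a h f c c $  — expand K → epsilon
step 5: stack=$ c G  input=c a h f c c $  — expand G → c G c
step 6: stack=$ c c G c  input=c a h f c c $  — match c
step 7: stack=$ c c G  input=a h f c c $  — expand G → L K f
step 8: stack=$ c c f K L  input=a h f c c $  — expand L → a h
step 9: stack=$ c c f K h a  input=a h f c c $  — match a
step 10: stack=$ c c f K h  input=h f c c $  — match h
step 11: stack=$ c c f K  input=f c c $  — expand K → epsilon
step 12: stack=$ c c f  input=f c c $  — match f
step 13: stack=$ c c  input=c c $  — match c
Stack after step 13: $ c (top = c).

c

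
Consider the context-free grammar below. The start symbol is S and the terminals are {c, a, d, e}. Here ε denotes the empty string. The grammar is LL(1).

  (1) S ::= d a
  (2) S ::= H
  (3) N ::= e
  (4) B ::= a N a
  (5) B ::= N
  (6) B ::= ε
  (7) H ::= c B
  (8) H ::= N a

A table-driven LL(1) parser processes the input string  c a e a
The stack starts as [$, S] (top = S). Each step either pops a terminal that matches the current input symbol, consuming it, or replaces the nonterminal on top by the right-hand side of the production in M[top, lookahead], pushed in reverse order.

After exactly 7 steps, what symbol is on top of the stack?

a

step 1: stack=$ S  input=c a e a $  — expand S ::= H
step 2: stack=$ H  input=c a e a $  — expand H ::= c B
step 3: stack=$ B c  input=c a e a $  — match c
step 4: stack=$ B  input=a e a $  — expand B ::= a N a
step 5: stack=$ a N a  input=a e a $  — match a
step 6: stack=$ a N  input=e a $  — expand N ::= e
step 7: stack=$ a e  input=e a $  — match e
Stack after step 7: $ a (top = a).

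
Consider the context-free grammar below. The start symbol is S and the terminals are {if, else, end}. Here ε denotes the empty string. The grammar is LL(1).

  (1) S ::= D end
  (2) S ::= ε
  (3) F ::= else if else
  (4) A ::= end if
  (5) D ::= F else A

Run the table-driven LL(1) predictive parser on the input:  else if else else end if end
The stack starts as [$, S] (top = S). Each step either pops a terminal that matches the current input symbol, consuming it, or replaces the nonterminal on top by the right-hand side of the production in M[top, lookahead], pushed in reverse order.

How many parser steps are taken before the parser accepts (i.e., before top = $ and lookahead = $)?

11

      Stack                      Input                           Action
   1  $ S                        else if else else end if end $  expand S ::= D end
   2  $ end D                    else if else else end if end $  expand D ::= F else A
   3  $ end A else F             else if else else end if end $  expand F ::= else if else
   4  $ end A else else if else  else if else else end if end $  match else
   5  $ end A else else if       if else else end if end $       match if
   6  $ end A else else          else else end if end $          match else
   7  $ end A else               else end if end $               match else
   8  $ end A                    end if end $                    expand A ::= end if
   9  $ end if end               end if end $                    match end
  10  $ end if                   if end $                        match if
  11  $ end                      end $                           match end
Accept reached after 11 steps.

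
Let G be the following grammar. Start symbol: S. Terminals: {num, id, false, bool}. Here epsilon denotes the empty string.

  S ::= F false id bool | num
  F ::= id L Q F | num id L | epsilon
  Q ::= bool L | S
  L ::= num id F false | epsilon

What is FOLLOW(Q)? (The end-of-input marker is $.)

FIRST(F): from F::=id L Q F we get {id}; from F::=num id L we get {num}; from F::=epsilon we get {epsilon}. So FIRST(F) = {epsilon, id, num}.
FIRST(L): from L::=num id F false we get {num}; from L::=epsilon we get {epsilon}. So FIRST(L) = {epsilon, num}.
FIRST(S): from S::=F false id bool we get {false, id, num}; from S::=num we get {num}. So FIRST(S) = {false, id, num}.
FIRST(Q): from Q::=bool L we get {bool}; from Q::=S we get {false, id, num}. So FIRST(Q) = {bool, false, id, num}.
FOLLOW(S) includes $ since S is the start symbol.
FOLLOW(F): in S::=F false id bool, F is followed by false id bool with FIRST {false}; in F::=id L Q F, the suffix after F is empty (adds nothing new); in L::=num id F false, F is followed by false with FIRST {false}. Thus FOLLOW(F) = {false}.
FOLLOW(Q): in F::=id L Q F, Q is followed by F with FIRST {epsilon, id, num}; in F::=id L Q F, the suffix after Q is nullable, so FOLLOW(Q) ⊇ FOLLOW(F) = {false}. Thus FOLLOW(Q) = {false, id, num}.
FOLLOW(S): in Q::=S, the suffix after S is empty, so FOLLOW(S) ⊇ FOLLOW(Q) = {false, id, num}. Thus FOLLOW(S) = {$, false, id, num}.
FOLLOW(L): in F::=id L Q F, L is followed by Q F with FIRST {bool, false, id, num}; in F::=num id L, the suffix after L is empty, so FOLLOW(L) ⊇ FOLLOW(F) = {false}; in Q::=bool L, the suffix after L is empty, so FOLLOW(L) ⊇ FOLLOW(Q) = {false, id, num}. Thus FOLLOW(L) = {bool, false, id, num}.

{false, id, num}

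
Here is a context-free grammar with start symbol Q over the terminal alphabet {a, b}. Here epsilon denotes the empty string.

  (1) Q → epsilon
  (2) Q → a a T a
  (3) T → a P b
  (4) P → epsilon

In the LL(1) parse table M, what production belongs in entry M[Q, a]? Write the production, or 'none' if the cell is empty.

Q → a a T a

FIRST(Q): from Q→epsilon we get {epsilon}; from Q→a a T a we get {a}. So FIRST(Q) = {epsilon, a}.
FIRST(T): from T→a P b we get {a}. So FIRST(T) = {a}.
FIRST(P): from P→epsilon we get {epsilon}. So FIRST(P) = {epsilon}.
FOLLOW(Q) includes $ since Q is the start symbol.
FOLLOW(Q): Q appears on no right-hand side. Thus FOLLOW(Q) = {$}.
For Q → epsilon: FIRST(epsilon) = {epsilon}, so it goes in M[Q, t] for t ∈ {}; since epsilon ∈ FIRST, also for every t ∈ FOLLOW(Q) = {$}.
For Q → a a T a: FIRST(a a T a) = {a}, so it goes in M[Q, t] for t ∈ {a}.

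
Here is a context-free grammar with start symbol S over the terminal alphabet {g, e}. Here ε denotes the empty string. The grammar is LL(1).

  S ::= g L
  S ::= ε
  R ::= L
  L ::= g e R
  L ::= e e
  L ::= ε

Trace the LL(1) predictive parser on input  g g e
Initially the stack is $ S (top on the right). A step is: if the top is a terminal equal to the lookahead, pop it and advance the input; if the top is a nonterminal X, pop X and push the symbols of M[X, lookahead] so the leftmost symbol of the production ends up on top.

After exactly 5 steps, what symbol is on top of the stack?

R

     Stack    Input    Action
  1  $ S      g g e $  expand S ::= g L
  2  $ L g    g g e $  match g
  3  $ L      g e $    expand L ::= g e R
  4  $ R e g  g e $    match g
  5  $ R e    e $      match e
Stack after step 5: $ R (top = R).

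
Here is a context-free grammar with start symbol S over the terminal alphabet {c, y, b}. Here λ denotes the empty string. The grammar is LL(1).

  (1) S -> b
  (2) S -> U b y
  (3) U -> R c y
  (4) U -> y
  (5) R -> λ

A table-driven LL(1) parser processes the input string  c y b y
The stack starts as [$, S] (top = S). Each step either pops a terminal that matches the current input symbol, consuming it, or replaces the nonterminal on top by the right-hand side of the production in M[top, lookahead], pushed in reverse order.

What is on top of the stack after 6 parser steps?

y

     Stack        Input      Action
  1  $ S          c y b y $  expand S -> U b y
  2  $ y b U      c y b y $  expand U -> R c y
  3  $ y b y c R  c y b y $  expand R -> λ
  4  $ y b y c    c y b y $  match c
  5  $ y b y      y b y $    match y
  6  $ y b        b y $      match b
Stack after step 6: $ y (top = y).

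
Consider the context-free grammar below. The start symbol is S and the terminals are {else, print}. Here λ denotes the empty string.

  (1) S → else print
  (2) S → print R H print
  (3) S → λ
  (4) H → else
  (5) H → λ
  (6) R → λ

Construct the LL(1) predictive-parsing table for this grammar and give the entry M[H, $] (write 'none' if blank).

FIRST(S): from S→else print we get {else}; from S→print R H print we get {print}; from S→λ we get {λ}. So FIRST(S) = {λ, else, print}.
FIRST(H): from H→else we get {else}; from H→λ we get {λ}. So FIRST(H) = {λ, else}.
FIRST(R): from R→λ we get {λ}. So FIRST(R) = {λ}.
FOLLOW(S) includes $ since S is the start symbol.
FOLLOW(H): in S→print R H print, H is followed by print with FIRST {print}. Thus FOLLOW(H) = {print}.
For H → else: FIRST(else) = {else}, so it goes in M[H, t] for t ∈ {else}.
For H → λ: FIRST(λ) = {λ}, so it goes in M[H, t] for t ∈ {}; since λ ∈ FIRST, also for every t ∈ FOLLOW(H) = {print}.
None of these place a production in M[H, $].

none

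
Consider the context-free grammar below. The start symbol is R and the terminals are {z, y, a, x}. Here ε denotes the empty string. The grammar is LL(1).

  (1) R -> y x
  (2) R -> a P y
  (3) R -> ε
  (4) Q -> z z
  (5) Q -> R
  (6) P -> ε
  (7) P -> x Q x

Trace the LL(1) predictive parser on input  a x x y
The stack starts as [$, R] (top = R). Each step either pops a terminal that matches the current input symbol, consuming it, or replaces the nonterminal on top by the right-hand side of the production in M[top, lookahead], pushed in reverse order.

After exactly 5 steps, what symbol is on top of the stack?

     Stack      Input      Action
  1  $ R        a x x y $  expand R -> a P y
  2  $ y P a    a x x y $  match a
  3  $ y P      x x y $    expand P -> x Q x
  4  $ y x Q x  x x y $    match x
  5  $ y x Q    x y $      expand Q -> R
Stack after step 5: $ y x R (top = R).

R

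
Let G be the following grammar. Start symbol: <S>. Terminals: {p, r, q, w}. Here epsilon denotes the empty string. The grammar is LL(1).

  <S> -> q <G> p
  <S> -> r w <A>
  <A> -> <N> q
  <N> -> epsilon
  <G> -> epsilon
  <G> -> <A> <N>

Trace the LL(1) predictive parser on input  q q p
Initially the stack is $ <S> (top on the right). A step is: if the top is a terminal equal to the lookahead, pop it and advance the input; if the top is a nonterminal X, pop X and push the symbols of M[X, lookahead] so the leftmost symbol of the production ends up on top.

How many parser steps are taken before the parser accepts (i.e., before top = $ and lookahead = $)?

8

step 1: stack=$ <S>  input=q q p $  — expand <S> -> q <G> p
step 2: stack=$ p <G> q  input=q q p $  — match q
step 3: stack=$ p <G>  input=q p $  — expand <G> -> <A> <N>
step 4: stack=$ p <N> <A>  input=q p $  — expand <A> -> <N> q
step 5: stack=$ p <N> q <N>  input=q p $  — expand <N> -> epsilon
step 6: stack=$ p <N> q  input=q p $  — match q
step 7: stack=$ p <N>  input=p $  — expand <N> -> epsilon
step 8: stack=$ p  input=p $  — match p
Accept reached after 8 steps.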